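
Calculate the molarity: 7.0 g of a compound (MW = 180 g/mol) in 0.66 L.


C = (mass / MW) / volume
C = (7.0 / 180) / 0.66
C = 0.0589 M

0.0589 M


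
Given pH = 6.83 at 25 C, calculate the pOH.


pOH = 14 - pH
pOH = 14 - 6.83
pOH = 7.17

7.17


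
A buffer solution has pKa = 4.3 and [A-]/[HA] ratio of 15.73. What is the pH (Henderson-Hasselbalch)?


pH = pKa + log10([A-]/[HA])
pH = 4.3 + log10(15.73)
pH = 5.4967

5.4967


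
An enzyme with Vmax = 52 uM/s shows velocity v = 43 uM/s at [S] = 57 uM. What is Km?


Km = [S] * (Vmax - v) / v
Km = 57 * (52 - 43) / 43
Km = 11.9302 uM

11.9302 uM


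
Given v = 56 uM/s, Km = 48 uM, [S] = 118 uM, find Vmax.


Vmax = v * (Km + [S]) / [S]
Vmax = 56 * (48 + 118) / 118
Vmax = 78.7797 uM/s

78.7797 uM/s


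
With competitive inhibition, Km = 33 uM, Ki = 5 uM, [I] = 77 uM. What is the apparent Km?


Km_app = Km * (1 + [I]/Ki)
Km_app = 33 * (1 + 77/5)
Km_app = 541.2 uM

541.2 uM


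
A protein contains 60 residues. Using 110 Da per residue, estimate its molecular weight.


MW = n_residues * 110 Da
MW = 60 * 110
MW = 6600 Da

6600 Da


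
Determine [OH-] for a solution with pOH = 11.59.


[OH-] = 10^(-pOH)
[OH-] = 10^(-11.59)
[OH-] = 2.570e-12 M

2.570e-12 M


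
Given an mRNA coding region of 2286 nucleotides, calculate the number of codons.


codons = nucleotides / 3
codons = 2286 / 3 = 762

762


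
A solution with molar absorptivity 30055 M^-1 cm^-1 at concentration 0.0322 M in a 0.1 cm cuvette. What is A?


A = epsilon * c * l
A = 30055 * 0.0322 * 0.1
A = 96.7771

96.7771


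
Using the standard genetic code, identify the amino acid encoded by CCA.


Standard genetic code lookup.
Codon CCA -> Pro

Pro


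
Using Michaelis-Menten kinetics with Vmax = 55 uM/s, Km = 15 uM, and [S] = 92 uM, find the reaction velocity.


v = Vmax * [S] / (Km + [S])
v = 55 * 92 / (15 + 92)
v = 47.2897 uM/s

47.2897 uM/s


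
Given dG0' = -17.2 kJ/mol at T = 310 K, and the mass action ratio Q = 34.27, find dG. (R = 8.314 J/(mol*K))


dG = dG0' + RT * ln(Q) / 1000
dG = -17.2 + 8.314 * 310 * ln(34.27) / 1000
dG = -8.091 kJ/mol

-8.091 kJ/mol


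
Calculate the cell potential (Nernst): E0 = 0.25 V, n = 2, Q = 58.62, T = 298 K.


E = E0 - (RT/nF) * ln(Q)
E = 0.25 - (8.314 * 298 / (2 * 96485)) * ln(58.62)
E = 0.1977 V

0.1977 V


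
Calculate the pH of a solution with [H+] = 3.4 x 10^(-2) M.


pH = -log10([H+])
pH = -log10(3.4 x 10^(-2))
pH = 1.4685

1.4685


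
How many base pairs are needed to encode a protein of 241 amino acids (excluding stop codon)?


Each amino acid = 1 codon = 3 bp
bp = 241 * 3 = 723 bp

723 bp


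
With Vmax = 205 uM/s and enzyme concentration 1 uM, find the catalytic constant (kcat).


kcat = Vmax / [E]t
kcat = 205 / 1
kcat = 205.0 s^-1

205.0 s^-1


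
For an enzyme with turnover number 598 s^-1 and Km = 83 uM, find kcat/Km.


Catalytic efficiency = kcat / Km
= 598 / 83
= 7.2048 uM^-1*s^-1

7.2048 uM^-1*s^-1


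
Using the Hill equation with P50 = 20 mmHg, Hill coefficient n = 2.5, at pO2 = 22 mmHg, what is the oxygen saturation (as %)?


Y = pO2^n / (P50^n + pO2^n)
Y = 22^2.5 / (20^2.5 + 22^2.5)
Y = 55.93%

55.93%


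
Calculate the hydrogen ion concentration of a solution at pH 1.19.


[H+] = 10^(-pH)
[H+] = 10^(-1.19)
[H+] = 0.0646 M

0.0646 M


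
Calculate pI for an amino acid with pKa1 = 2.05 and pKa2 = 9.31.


pI = (pKa1 + pKa2) / 2
pI = (2.05 + 9.31) / 2
pI = 5.68

5.68


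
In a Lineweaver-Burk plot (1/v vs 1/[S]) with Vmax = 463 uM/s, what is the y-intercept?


y-intercept = 1/Vmax
= 1/463
= 0.0022 s/uM

0.0022 s/uM


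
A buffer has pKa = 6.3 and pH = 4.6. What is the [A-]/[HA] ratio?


[A-]/[HA] = 10^(pH - pKa)
= 10^(4.6 - 6.3)
= 0.02

0.02


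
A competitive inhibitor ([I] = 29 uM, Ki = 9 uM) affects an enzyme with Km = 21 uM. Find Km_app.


Km_app = Km * (1 + [I]/Ki)
Km_app = 21 * (1 + 29/9)
Km_app = 88.6667 uM

88.6667 uM


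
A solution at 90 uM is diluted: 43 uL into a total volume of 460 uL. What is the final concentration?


C2 = C1 * V1 / V2
C2 = 90 * 43 / 460
C2 = 8.413 uM

8.413 uM


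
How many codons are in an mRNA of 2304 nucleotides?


codons = nucleotides / 3
codons = 2304 / 3 = 768

768


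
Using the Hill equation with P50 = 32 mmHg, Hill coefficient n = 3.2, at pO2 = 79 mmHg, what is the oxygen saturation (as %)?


Y = pO2^n / (P50^n + pO2^n)
Y = 79^3.2 / (32^3.2 + 79^3.2)
Y = 94.74%

94.74%


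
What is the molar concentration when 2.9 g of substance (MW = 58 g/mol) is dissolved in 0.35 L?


C = (mass / MW) / volume
C = (2.9 / 58) / 0.35
C = 0.1429 M

0.1429 M


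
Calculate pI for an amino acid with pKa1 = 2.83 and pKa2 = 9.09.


pI = (pKa1 + pKa2) / 2
pI = (2.83 + 9.09) / 2
pI = 5.96

5.96


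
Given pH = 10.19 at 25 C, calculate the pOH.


pOH = 14 - pH
pOH = 14 - 10.19
pOH = 3.81

3.81


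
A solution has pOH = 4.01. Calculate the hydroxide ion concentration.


[OH-] = 10^(-pOH)
[OH-] = 10^(-4.01)
[OH-] = 9.772e-05 M

9.772e-05 M


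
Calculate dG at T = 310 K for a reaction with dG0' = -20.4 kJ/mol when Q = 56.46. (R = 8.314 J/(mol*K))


dG = dG0' + RT * ln(Q) / 1000
dG = -20.4 + 8.314 * 310 * ln(56.46) / 1000
dG = -10.0042 kJ/mol

-10.0042 kJ/mol


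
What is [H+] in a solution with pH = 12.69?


[H+] = 10^(-pH)
[H+] = 10^(-12.69)
[H+] = 2.042e-13 M

2.042e-13 M


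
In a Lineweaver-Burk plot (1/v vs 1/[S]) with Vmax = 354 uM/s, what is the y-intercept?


y-intercept = 1/Vmax
= 1/354
= 0.0028 s/uM

0.0028 s/uM


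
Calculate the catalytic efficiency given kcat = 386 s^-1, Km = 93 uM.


Catalytic efficiency = kcat / Km
= 386 / 93
= 4.1505 uM^-1*s^-1

4.1505 uM^-1*s^-1


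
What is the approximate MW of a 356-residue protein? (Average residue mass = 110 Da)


MW = n_residues * 110 Da
MW = 356 * 110
MW = 39160 Da

39160 Da


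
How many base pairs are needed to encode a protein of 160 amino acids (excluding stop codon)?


Each amino acid = 1 codon = 3 bp
bp = 160 * 3 = 480 bp

480 bp


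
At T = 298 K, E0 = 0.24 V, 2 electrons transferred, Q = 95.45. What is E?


E = E0 - (RT/nF) * ln(Q)
E = 0.24 - (8.314 * 298 / (2 * 96485)) * ln(95.45)
E = 0.1815 V

0.1815 V


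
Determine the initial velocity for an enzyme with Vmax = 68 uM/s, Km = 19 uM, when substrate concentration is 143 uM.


v = Vmax * [S] / (Km + [S])
v = 68 * 143 / (19 + 143)
v = 60.0247 uM/s

60.0247 uM/s


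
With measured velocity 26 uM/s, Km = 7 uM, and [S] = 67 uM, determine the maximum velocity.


Vmax = v * (Km + [S]) / [S]
Vmax = 26 * (7 + 67) / 67
Vmax = 28.7164 uM/s

28.7164 uM/s


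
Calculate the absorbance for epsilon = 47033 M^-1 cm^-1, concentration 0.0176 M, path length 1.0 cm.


A = epsilon * c * l
A = 47033 * 0.0176 * 1.0
A = 827.7808

827.7808


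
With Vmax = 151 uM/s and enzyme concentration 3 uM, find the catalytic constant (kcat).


kcat = Vmax / [E]t
kcat = 151 / 3
kcat = 50.3333 s^-1

50.3333 s^-1


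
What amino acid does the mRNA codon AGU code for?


Standard genetic code lookup.
Codon AGU -> Ser

Ser


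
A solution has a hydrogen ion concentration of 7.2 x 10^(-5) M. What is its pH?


pH = -log10([H+])
pH = -log10(7.2 x 10^(-5))
pH = 4.1427

4.1427


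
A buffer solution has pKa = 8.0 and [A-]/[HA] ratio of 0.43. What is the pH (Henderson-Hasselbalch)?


pH = pKa + log10([A-]/[HA])
pH = 8.0 + log10(0.43)
pH = 7.6335

7.6335


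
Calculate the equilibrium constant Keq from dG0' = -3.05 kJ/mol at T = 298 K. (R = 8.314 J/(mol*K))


Keq = exp(-dG0 * 1000 / (R * T))
Keq = exp(-(-3.05) * 1000 / (8.314 * 298))
Keq = 3.4248

3.4248


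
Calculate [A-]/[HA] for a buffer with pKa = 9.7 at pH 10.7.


[A-]/[HA] = 10^(pH - pKa)
= 10^(10.7 - 9.7)
= 10.0

10.0


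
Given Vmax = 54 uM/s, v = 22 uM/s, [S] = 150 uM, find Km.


Km = [S] * (Vmax - v) / v
Km = 150 * (54 - 22) / 22
Km = 218.1818 uM

218.1818 uM


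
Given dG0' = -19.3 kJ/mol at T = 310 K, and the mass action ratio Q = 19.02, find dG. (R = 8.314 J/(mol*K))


dG = dG0' + RT * ln(Q) / 1000
dG = -19.3 + 8.314 * 310 * ln(19.02) / 1000
dG = -11.7085 kJ/mol

-11.7085 kJ/mol


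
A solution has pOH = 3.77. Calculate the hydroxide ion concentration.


[OH-] = 10^(-pOH)
[OH-] = 10^(-3.77)
[OH-] = 1.698e-04 M

1.698e-04 M


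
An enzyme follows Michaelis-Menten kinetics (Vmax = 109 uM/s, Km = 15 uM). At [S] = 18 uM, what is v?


v = Vmax * [S] / (Km + [S])
v = 109 * 18 / (15 + 18)
v = 59.4545 uM/s

59.4545 uM/s


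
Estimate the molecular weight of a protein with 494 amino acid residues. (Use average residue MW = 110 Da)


MW = n_residues * 110 Da
MW = 494 * 110
MW = 54340 Da

54340 Da


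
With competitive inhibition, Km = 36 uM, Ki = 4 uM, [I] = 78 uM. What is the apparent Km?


Km_app = Km * (1 + [I]/Ki)
Km_app = 36 * (1 + 78/4)
Km_app = 738.0 uM

738.0 uM


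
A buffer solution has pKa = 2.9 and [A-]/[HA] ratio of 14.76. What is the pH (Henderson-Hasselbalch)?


pH = pKa + log10([A-]/[HA])
pH = 2.9 + log10(14.76)
pH = 4.0691

4.0691


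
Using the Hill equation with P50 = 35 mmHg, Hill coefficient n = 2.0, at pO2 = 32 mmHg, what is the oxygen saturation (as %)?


Y = pO2^n / (P50^n + pO2^n)
Y = 32^2.0 / (35^2.0 + 32^2.0)
Y = 45.53%

45.53%


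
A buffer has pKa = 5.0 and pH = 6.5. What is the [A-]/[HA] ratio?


[A-]/[HA] = 10^(pH - pKa)
= 10^(6.5 - 5.0)
= 31.6228

31.6228


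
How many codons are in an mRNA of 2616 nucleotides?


codons = nucleotides / 3
codons = 2616 / 3 = 872

872


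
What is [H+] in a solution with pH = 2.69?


[H+] = 10^(-pH)
[H+] = 10^(-2.69)
[H+] = 0.002 M

0.002 M


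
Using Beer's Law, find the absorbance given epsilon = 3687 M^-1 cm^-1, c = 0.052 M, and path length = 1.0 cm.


A = epsilon * c * l
A = 3687 * 0.052 * 1.0
A = 191.724

191.724


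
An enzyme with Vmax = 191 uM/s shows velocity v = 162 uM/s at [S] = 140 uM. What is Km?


Km = [S] * (Vmax - v) / v
Km = 140 * (191 - 162) / 162
Km = 25.0617 uM

25.0617 uM


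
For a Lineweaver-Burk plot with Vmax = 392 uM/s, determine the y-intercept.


y-intercept = 1/Vmax
= 1/392
= 0.0026 s/uM

0.0026 s/uM


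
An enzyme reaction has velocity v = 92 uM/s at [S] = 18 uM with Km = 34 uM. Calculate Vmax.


Vmax = v * (Km + [S]) / [S]
Vmax = 92 * (34 + 18) / 18
Vmax = 265.7778 uM/s

265.7778 uM/s


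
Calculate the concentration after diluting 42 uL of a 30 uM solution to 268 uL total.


C2 = C1 * V1 / V2
C2 = 30 * 42 / 268
C2 = 4.7015 uM

4.7015 uM


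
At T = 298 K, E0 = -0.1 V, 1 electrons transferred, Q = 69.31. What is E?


E = E0 - (RT/nF) * ln(Q)
E = -0.1 - (8.314 * 298 / (1 * 96485)) * ln(69.31)
E = -0.2088 V

-0.2088 V


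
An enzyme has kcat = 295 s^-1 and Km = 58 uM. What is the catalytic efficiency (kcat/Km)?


Catalytic efficiency = kcat / Km
= 295 / 58
= 5.0862 uM^-1*s^-1

5.0862 uM^-1*s^-1


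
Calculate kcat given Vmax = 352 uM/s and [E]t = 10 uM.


kcat = Vmax / [E]t
kcat = 352 / 10
kcat = 35.2 s^-1

35.2 s^-1


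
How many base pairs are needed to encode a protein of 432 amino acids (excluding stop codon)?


Each amino acid = 1 codon = 3 bp
bp = 432 * 3 = 1296 bp

1296 bp


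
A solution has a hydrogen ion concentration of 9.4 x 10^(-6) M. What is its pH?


pH = -log10([H+])
pH = -log10(9.4 x 10^(-6))
pH = 5.0269

5.0269


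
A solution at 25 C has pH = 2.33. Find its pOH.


pOH = 14 - pH
pOH = 14 - 2.33
pOH = 11.67

11.67


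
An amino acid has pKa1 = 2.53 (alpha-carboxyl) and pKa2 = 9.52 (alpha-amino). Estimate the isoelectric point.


pI = (pKa1 + pKa2) / 2
pI = (2.53 + 9.52) / 2
pI = 6.025

6.025


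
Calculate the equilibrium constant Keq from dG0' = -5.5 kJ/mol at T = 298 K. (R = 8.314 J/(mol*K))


Keq = exp(-dG0 * 1000 / (R * T))
Keq = exp(-(-5.5) * 1000 / (8.314 * 298))
Keq = 9.2066

9.2066


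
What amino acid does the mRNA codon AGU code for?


Standard genetic code lookup.
Codon AGU -> Ser

Ser


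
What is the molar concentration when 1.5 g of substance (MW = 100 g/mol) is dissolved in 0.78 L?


C = (mass / MW) / volume
C = (1.5 / 100) / 0.78
C = 0.0192 M

0.0192 M


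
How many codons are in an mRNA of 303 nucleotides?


codons = nucleotides / 3
codons = 303 / 3 = 101

101


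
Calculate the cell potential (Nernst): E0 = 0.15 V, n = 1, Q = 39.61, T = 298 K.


E = E0 - (RT/nF) * ln(Q)
E = 0.15 - (8.314 * 298 / (1 * 96485)) * ln(39.61)
E = 0.0555 V

0.0555 V


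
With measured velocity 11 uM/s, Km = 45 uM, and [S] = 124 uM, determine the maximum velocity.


Vmax = v * (Km + [S]) / [S]
Vmax = 11 * (45 + 124) / 124
Vmax = 14.9919 uM/s

14.9919 uM/s


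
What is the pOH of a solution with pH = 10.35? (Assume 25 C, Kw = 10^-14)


pOH = 14 - pH
pOH = 14 - 10.35
pOH = 3.65

3.65


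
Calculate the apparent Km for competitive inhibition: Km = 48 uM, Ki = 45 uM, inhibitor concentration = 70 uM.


Km_app = Km * (1 + [I]/Ki)
Km_app = 48 * (1 + 70/45)
Km_app = 122.6667 uM

122.6667 uM


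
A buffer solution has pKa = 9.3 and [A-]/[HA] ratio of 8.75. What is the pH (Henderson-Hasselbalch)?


pH = pKa + log10([A-]/[HA])
pH = 9.3 + log10(8.75)
pH = 10.242

10.242


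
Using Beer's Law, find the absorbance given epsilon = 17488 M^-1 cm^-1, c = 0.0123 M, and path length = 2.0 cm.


A = epsilon * c * l
A = 17488 * 0.0123 * 2.0
A = 430.2048

430.2048


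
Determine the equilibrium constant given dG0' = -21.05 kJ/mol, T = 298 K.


Keq = exp(-dG0 * 1000 / (R * T))
Keq = exp(-(-21.05) * 1000 / (8.314 * 298))
Keq = 4896.2324

4896.2324


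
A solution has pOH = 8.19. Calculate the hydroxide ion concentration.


[OH-] = 10^(-pOH)
[OH-] = 10^(-8.19)
[OH-] = 6.457e-09 M

6.457e-09 M


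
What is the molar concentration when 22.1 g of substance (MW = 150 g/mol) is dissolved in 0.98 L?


C = (mass / MW) / volume
C = (22.1 / 150) / 0.98
C = 0.1503 M

0.1503 M


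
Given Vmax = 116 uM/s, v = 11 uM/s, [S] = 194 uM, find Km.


Km = [S] * (Vmax - v) / v
Km = 194 * (116 - 11) / 11
Km = 1851.8182 uM

1851.8182 uM


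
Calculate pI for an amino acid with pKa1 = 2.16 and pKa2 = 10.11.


pI = (pKa1 + pKa2) / 2
pI = (2.16 + 10.11) / 2
pI = 6.135

6.135


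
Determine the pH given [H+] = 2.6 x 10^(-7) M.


pH = -log10([H+])
pH = -log10(2.6 x 10^(-7))
pH = 6.585

6.585


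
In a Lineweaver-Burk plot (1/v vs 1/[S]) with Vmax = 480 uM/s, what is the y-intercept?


y-intercept = 1/Vmax
= 1/480
= 0.0021 s/uM

0.0021 s/uM


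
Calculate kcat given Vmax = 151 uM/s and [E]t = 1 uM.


kcat = Vmax / [E]t
kcat = 151 / 1
kcat = 151.0 s^-1

151.0 s^-1


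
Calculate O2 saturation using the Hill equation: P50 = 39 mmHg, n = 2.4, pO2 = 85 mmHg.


Y = pO2^n / (P50^n + pO2^n)
Y = 85^2.4 / (39^2.4 + 85^2.4)
Y = 86.64%

86.64%


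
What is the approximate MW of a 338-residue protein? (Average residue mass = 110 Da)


MW = n_residues * 110 Da
MW = 338 * 110
MW = 37180 Da

37180 Da


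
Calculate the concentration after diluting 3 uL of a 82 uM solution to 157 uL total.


C2 = C1 * V1 / V2
C2 = 82 * 3 / 157
C2 = 1.5669 uM

1.5669 uM


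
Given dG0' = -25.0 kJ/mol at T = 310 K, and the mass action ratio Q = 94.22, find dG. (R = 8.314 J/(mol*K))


dG = dG0' + RT * ln(Q) / 1000
dG = -25.0 + 8.314 * 310 * ln(94.22) / 1000
dG = -13.2844 kJ/mol

-13.2844 kJ/mol


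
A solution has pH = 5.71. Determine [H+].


[H+] = 10^(-pH)
[H+] = 10^(-5.71)
[H+] = 1.950e-06 M

1.950e-06 M


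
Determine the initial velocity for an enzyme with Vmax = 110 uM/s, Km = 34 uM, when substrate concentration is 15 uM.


v = Vmax * [S] / (Km + [S])
v = 110 * 15 / (34 + 15)
v = 33.6735 uM/s

33.6735 uM/s


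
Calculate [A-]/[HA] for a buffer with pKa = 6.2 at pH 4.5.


[A-]/[HA] = 10^(pH - pKa)
= 10^(4.5 - 6.2)
= 0.02

0.02


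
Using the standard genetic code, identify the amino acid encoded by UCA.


Standard genetic code lookup.
Codon UCA -> Ser

Ser


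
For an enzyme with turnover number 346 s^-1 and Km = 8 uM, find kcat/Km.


Catalytic efficiency = kcat / Km
= 346 / 8
= 43.25 uM^-1*s^-1

43.25 uM^-1*s^-1


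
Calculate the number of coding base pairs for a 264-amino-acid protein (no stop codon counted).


Each amino acid = 1 codon = 3 bp
bp = 264 * 3 = 792 bp

792 bp


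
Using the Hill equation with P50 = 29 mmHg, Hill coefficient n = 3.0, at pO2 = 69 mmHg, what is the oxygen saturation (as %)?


Y = pO2^n / (P50^n + pO2^n)
Y = 69^3.0 / (29^3.0 + 69^3.0)
Y = 93.09%

93.09%


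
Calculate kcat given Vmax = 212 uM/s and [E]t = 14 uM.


kcat = Vmax / [E]t
kcat = 212 / 14
kcat = 15.1429 s^-1

15.1429 s^-1


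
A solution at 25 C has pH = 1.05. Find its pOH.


pOH = 14 - pH
pOH = 14 - 1.05
pOH = 12.95

12.95


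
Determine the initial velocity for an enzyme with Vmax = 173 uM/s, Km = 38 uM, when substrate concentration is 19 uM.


v = Vmax * [S] / (Km + [S])
v = 173 * 19 / (38 + 19)
v = 57.6667 uM/s

57.6667 uM/s


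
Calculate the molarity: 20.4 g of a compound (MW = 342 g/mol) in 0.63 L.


C = (mass / MW) / volume
C = (20.4 / 342) / 0.63
C = 0.0947 M

0.0947 M


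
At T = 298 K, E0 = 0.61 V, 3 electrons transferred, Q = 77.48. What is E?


E = E0 - (RT/nF) * ln(Q)
E = 0.61 - (8.314 * 298 / (3 * 96485)) * ln(77.48)
E = 0.5728 V

0.5728 V


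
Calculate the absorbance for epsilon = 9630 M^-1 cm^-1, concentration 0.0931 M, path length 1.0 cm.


A = epsilon * c * l
A = 9630 * 0.0931 * 1.0
A = 896.553

896.553


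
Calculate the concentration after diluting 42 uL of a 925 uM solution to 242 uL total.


C2 = C1 * V1 / V2
C2 = 925 * 42 / 242
C2 = 160.5372 uM

160.5372 uM


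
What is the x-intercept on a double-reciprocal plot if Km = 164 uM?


x-intercept = -1/Km
= -1/164
= -0.0061 1/uM

-0.0061 1/uM


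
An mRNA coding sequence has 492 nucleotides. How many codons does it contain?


codons = nucleotides / 3
codons = 492 / 3 = 164

164


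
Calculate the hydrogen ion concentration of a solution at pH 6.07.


[H+] = 10^(-pH)
[H+] = 10^(-6.07)
[H+] = 8.511e-07 M

8.511e-07 M


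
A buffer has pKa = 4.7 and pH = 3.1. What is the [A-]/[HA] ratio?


[A-]/[HA] = 10^(pH - pKa)
= 10^(3.1 - 4.7)
= 0.0251

0.0251


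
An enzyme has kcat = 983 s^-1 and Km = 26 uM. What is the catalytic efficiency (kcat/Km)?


Catalytic efficiency = kcat / Km
= 983 / 26
= 37.8077 uM^-1*s^-1

37.8077 uM^-1*s^-1


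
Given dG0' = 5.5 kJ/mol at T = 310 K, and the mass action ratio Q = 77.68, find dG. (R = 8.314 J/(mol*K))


dG = dG0' + RT * ln(Q) / 1000
dG = 5.5 + 8.314 * 310 * ln(77.68) / 1000
dG = 16.7181 kJ/mol

16.7181 kJ/mol


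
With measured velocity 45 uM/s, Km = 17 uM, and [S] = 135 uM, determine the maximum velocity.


Vmax = v * (Km + [S]) / [S]
Vmax = 45 * (17 + 135) / 135
Vmax = 50.6667 uM/s

50.6667 uM/s


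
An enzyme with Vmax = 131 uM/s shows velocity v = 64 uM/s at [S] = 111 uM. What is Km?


Km = [S] * (Vmax - v) / v
Km = 111 * (131 - 64) / 64
Km = 116.2031 uM

116.2031 uM


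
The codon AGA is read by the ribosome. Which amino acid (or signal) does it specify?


Standard genetic code lookup.
Codon AGA -> Arg

Arg


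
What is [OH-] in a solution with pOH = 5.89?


[OH-] = 10^(-pOH)
[OH-] = 10^(-5.89)
[OH-] = 1.288e-06 M

1.288e-06 M


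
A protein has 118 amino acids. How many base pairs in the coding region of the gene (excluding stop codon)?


Each amino acid = 1 codon = 3 bp
bp = 118 * 3 = 354 bp

354 bp


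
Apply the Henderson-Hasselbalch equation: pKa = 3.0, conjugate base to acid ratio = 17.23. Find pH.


pH = pKa + log10([A-]/[HA])
pH = 3.0 + log10(17.23)
pH = 4.2363

4.2363


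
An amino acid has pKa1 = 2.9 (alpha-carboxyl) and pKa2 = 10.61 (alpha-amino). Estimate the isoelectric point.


pI = (pKa1 + pKa2) / 2
pI = (2.9 + 10.61) / 2
pI = 6.755

6.755


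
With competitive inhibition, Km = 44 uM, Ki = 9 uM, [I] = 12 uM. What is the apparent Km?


Km_app = Km * (1 + [I]/Ki)
Km_app = 44 * (1 + 12/9)
Km_app = 102.6667 uM

102.6667 uM


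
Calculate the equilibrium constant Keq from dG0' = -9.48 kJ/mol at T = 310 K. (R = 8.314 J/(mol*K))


Keq = exp(-dG0 * 1000 / (R * T))
Keq = exp(-(-9.48) * 1000 / (8.314 * 310))
Keq = 39.5755

39.5755


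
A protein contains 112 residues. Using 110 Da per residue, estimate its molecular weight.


MW = n_residues * 110 Da
MW = 112 * 110
MW = 12320 Da

12320 Da


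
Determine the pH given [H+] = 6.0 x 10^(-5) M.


pH = -log10([H+])
pH = -log10(6.0 x 10^(-5))
pH = 4.2218

4.2218


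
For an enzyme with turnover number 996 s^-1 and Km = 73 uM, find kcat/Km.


Catalytic efficiency = kcat / Km
= 996 / 73
= 13.6438 uM^-1*s^-1

13.6438 uM^-1*s^-1


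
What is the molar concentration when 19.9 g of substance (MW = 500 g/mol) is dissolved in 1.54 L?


C = (mass / MW) / volume
C = (19.9 / 500) / 1.54
C = 0.0258 M

0.0258 M


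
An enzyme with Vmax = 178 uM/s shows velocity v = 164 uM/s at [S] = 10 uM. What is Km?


Km = [S] * (Vmax - v) / v
Km = 10 * (178 - 164) / 164
Km = 0.8537 uM

0.8537 uM


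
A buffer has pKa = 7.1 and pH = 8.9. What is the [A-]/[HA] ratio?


[A-]/[HA] = 10^(pH - pKa)
= 10^(8.9 - 7.1)
= 63.0957

63.0957


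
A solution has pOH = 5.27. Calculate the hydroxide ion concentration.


[OH-] = 10^(-pOH)
[OH-] = 10^(-5.27)
[OH-] = 5.370e-06 M

5.370e-06 M


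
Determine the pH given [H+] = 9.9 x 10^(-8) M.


pH = -log10([H+])
pH = -log10(9.9 x 10^(-8))
pH = 7.0044

7.0044


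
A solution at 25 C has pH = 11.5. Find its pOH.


pOH = 14 - pH
pOH = 14 - 11.5
pOH = 2.5

2.5


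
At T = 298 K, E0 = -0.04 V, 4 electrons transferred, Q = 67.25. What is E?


E = E0 - (RT/nF) * ln(Q)
E = -0.04 - (8.314 * 298 / (4 * 96485)) * ln(67.25)
E = -0.067 V

-0.067 V


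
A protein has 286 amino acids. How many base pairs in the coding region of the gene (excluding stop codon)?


Each amino acid = 1 codon = 3 bp
bp = 286 * 3 = 858 bp

858 bp


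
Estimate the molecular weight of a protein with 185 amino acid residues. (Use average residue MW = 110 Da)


MW = n_residues * 110 Da
MW = 185 * 110
MW = 20350 Da

20350 Da


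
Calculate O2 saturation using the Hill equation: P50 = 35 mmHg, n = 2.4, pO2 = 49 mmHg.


Y = pO2^n / (P50^n + pO2^n)
Y = 49^2.4 / (35^2.4 + 49^2.4)
Y = 69.16%

69.16%


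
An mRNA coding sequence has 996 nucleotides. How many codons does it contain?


codons = nucleotides / 3
codons = 996 / 3 = 332

332


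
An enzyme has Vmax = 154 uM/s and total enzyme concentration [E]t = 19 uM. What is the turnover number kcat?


kcat = Vmax / [E]t
kcat = 154 / 19
kcat = 8.1053 s^-1

8.1053 s^-1


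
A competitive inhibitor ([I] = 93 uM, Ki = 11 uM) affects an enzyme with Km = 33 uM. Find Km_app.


Km_app = Km * (1 + [I]/Ki)
Km_app = 33 * (1 + 93/11)
Km_app = 312.0 uM

312.0 uM


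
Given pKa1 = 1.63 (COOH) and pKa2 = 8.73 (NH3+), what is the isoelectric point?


pI = (pKa1 + pKa2) / 2
pI = (1.63 + 8.73) / 2
pI = 5.18

5.18


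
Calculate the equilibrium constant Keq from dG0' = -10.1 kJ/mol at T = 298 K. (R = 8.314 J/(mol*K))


Keq = exp(-dG0 * 1000 / (R * T))
Keq = exp(-(-10.1) * 1000 / (8.314 * 298))
Keq = 58.9431

58.9431


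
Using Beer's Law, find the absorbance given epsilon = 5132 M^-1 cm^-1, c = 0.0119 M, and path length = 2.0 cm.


A = epsilon * c * l
A = 5132 * 0.0119 * 2.0
A = 122.1416

122.1416


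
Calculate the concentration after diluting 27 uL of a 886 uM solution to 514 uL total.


C2 = C1 * V1 / V2
C2 = 886 * 27 / 514
C2 = 46.5409 uM

46.5409 uM


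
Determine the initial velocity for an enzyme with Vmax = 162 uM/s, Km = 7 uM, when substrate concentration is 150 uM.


v = Vmax * [S] / (Km + [S])
v = 162 * 150 / (7 + 150)
v = 154.7771 uM/s

154.7771 uM/s


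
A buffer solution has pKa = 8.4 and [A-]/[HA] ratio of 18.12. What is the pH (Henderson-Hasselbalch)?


pH = pKa + log10([A-]/[HA])
pH = 8.4 + log10(18.12)
pH = 9.6582

9.6582


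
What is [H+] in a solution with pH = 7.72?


[H+] = 10^(-pH)
[H+] = 10^(-7.72)
[H+] = 1.905e-08 M

1.905e-08 M


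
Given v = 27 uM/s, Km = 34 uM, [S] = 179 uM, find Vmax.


Vmax = v * (Km + [S]) / [S]
Vmax = 27 * (34 + 179) / 179
Vmax = 32.1285 uM/s

32.1285 uM/s


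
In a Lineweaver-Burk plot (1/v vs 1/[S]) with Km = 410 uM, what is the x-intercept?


x-intercept = -1/Km
= -1/410
= -0.0024 1/uM

-0.0024 1/uM


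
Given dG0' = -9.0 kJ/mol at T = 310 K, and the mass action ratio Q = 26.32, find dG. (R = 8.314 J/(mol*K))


dG = dG0' + RT * ln(Q) / 1000
dG = -9.0 + 8.314 * 310 * ln(26.32) / 1000
dG = -0.5712 kJ/mol

-0.5712 kJ/mol


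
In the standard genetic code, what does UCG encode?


Standard genetic code lookup.
Codon UCG -> Ser

Ser


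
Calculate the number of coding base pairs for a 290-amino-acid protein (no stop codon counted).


Each amino acid = 1 codon = 3 bp
bp = 290 * 3 = 870 bp

870 bp


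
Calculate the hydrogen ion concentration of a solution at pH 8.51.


[H+] = 10^(-pH)
[H+] = 10^(-8.51)
[H+] = 3.090e-09 M

3.090e-09 M


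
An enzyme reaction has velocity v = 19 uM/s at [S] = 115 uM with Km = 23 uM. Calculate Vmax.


Vmax = v * (Km + [S]) / [S]
Vmax = 19 * (23 + 115) / 115
Vmax = 22.8 uM/s

22.8 uM/s


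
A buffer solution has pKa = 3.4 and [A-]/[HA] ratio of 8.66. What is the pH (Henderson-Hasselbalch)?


pH = pKa + log10([A-]/[HA])
pH = 3.4 + log10(8.66)
pH = 4.3375

4.3375


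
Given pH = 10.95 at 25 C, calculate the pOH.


pOH = 14 - pH
pOH = 14 - 10.95
pOH = 3.05

3.05


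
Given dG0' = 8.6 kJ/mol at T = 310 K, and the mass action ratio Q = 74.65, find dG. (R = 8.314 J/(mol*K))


dG = dG0' + RT * ln(Q) / 1000
dG = 8.6 + 8.314 * 310 * ln(74.65) / 1000
dG = 19.7156 kJ/mol

19.7156 kJ/mol


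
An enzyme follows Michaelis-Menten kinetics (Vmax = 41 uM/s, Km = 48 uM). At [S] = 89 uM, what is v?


v = Vmax * [S] / (Km + [S])
v = 41 * 89 / (48 + 89)
v = 26.635 uM/s

26.635 uM/s


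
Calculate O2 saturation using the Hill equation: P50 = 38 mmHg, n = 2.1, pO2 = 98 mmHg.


Y = pO2^n / (P50^n + pO2^n)
Y = 98^2.1 / (38^2.1 + 98^2.1)
Y = 87.97%

87.97%


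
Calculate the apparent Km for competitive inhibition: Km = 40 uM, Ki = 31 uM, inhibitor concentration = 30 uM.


Km_app = Km * (1 + [I]/Ki)
Km_app = 40 * (1 + 30/31)
Km_app = 78.7097 uM

78.7097 uM


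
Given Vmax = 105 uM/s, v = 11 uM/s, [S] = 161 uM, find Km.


Km = [S] * (Vmax - v) / v
Km = 161 * (105 - 11) / 11
Km = 1375.8182 uM

1375.8182 uM


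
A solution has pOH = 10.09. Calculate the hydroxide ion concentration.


[OH-] = 10^(-pOH)
[OH-] = 10^(-10.09)
[OH-] = 8.128e-11 M

8.128e-11 M


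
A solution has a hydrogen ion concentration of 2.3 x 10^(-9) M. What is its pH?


pH = -log10([H+])
pH = -log10(2.3 x 10^(-9))
pH = 8.6383

8.6383


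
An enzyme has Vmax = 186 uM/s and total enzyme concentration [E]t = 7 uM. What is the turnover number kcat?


kcat = Vmax / [E]t
kcat = 186 / 7
kcat = 26.5714 s^-1

26.5714 s^-1


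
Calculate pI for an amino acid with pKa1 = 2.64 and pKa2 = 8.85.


pI = (pKa1 + pKa2) / 2
pI = (2.64 + 8.85) / 2
pI = 5.745

5.745


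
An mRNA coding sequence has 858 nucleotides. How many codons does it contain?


codons = nucleotides / 3
codons = 858 / 3 = 286

286


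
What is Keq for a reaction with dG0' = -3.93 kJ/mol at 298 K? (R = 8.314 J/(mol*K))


Keq = exp(-dG0 * 1000 / (R * T))
Keq = exp(-(-3.93) * 1000 / (8.314 * 298))
Keq = 4.8853

4.8853


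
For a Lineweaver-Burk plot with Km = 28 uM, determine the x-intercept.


x-intercept = -1/Km
= -1/28
= -0.0357 1/uM

-0.0357 1/uM


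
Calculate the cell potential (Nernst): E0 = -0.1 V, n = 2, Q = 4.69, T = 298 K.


E = E0 - (RT/nF) * ln(Q)
E = -0.1 - (8.314 * 298 / (2 * 96485)) * ln(4.69)
E = -0.1198 V

-0.1198 V


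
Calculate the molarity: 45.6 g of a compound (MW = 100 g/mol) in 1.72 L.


C = (mass / MW) / volume
C = (45.6 / 100) / 1.72
C = 0.2651 M

0.2651 M


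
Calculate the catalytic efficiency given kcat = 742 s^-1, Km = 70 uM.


Catalytic efficiency = kcat / Km
= 742 / 70
= 10.6 uM^-1*s^-1

10.6 uM^-1*s^-1


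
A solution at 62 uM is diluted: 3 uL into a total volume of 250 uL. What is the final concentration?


C2 = C1 * V1 / V2
C2 = 62 * 3 / 250
C2 = 0.744 uM

0.744 uM


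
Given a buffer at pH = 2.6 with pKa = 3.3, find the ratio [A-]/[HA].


[A-]/[HA] = 10^(pH - pKa)
= 10^(2.6 - 3.3)
= 0.1995

0.1995


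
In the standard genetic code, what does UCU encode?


Standard genetic code lookup.
Codon UCU -> Ser

Ser


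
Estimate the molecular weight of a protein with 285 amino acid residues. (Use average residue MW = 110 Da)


MW = n_residues * 110 Da
MW = 285 * 110
MW = 31350 Da

31350 Da


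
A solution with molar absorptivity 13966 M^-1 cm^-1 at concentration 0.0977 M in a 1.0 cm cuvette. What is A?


A = epsilon * c * l
A = 13966 * 0.0977 * 1.0
A = 1364.4782

1364.4782


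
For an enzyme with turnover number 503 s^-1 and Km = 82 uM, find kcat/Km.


Catalytic efficiency = kcat / Km
= 503 / 82
= 6.1341 uM^-1*s^-1

6.1341 uM^-1*s^-1


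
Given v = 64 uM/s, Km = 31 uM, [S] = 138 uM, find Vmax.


Vmax = v * (Km + [S]) / [S]
Vmax = 64 * (31 + 138) / 138
Vmax = 78.3768 uM/s

78.3768 uM/s


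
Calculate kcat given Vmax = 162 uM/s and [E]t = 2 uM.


kcat = Vmax / [E]t
kcat = 162 / 2
kcat = 81.0 s^-1

81.0 s^-1


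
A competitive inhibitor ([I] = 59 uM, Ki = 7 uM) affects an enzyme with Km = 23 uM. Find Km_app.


Km_app = Km * (1 + [I]/Ki)
Km_app = 23 * (1 + 59/7)
Km_app = 216.8571 uM

216.8571 uM


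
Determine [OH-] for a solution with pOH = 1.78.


[OH-] = 10^(-pOH)
[OH-] = 10^(-1.78)
[OH-] = 0.0166 M

0.0166 M


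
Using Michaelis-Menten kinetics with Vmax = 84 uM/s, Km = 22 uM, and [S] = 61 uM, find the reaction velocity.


v = Vmax * [S] / (Km + [S])
v = 84 * 61 / (22 + 61)
v = 61.7349 uM/s

61.7349 uM/s


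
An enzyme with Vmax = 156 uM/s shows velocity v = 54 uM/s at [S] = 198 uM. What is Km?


Km = [S] * (Vmax - v) / v
Km = 198 * (156 - 54) / 54
Km = 374.0 uM

374.0 uM


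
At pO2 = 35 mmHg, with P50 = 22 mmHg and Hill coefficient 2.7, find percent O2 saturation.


Y = pO2^n / (P50^n + pO2^n)
Y = 35^2.7 / (22^2.7 + 35^2.7)
Y = 77.79%

77.79%


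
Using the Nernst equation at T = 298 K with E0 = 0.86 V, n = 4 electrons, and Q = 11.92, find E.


E = E0 - (RT/nF) * ln(Q)
E = 0.86 - (8.314 * 298 / (4 * 96485)) * ln(11.92)
E = 0.8441 V

0.8441 V


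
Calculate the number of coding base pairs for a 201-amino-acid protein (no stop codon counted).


Each amino acid = 1 codon = 3 bp
bp = 201 * 3 = 603 bp

603 bp


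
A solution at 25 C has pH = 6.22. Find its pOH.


pOH = 14 - pH
pOH = 14 - 6.22
pOH = 7.78

7.78


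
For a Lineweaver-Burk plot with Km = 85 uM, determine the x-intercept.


x-intercept = -1/Km
= -1/85
= -0.0118 1/uM

-0.0118 1/uM


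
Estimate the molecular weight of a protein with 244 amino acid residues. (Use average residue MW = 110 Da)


MW = n_residues * 110 Da
MW = 244 * 110
MW = 26840 Da

26840 Da


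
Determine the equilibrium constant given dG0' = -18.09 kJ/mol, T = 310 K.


Keq = exp(-dG0 * 1000 / (R * T))
Keq = exp(-(-18.09) * 1000 / (8.314 * 310))
Keq = 1117.5169

1117.5169


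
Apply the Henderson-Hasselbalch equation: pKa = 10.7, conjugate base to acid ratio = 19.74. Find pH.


pH = pKa + log10([A-]/[HA])
pH = 10.7 + log10(19.74)
pH = 11.9953

11.9953


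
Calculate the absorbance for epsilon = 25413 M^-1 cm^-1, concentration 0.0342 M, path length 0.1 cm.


A = epsilon * c * l
A = 25413 * 0.0342 * 0.1
A = 86.9125

86.9125


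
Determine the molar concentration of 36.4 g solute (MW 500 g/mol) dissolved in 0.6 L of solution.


C = (mass / MW) / volume
C = (36.4 / 500) / 0.6
C = 0.1213 M

0.1213 M


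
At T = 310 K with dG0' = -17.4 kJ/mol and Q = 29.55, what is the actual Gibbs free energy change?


dG = dG0' + RT * ln(Q) / 1000
dG = -17.4 + 8.314 * 310 * ln(29.55) / 1000
dG = -8.6729 kJ/mol

-8.6729 kJ/mol


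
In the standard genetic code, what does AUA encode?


Standard genetic code lookup.
Codon AUA -> Ile

Ile


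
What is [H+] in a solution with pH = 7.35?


[H+] = 10^(-pH)
[H+] = 10^(-7.35)
[H+] = 4.467e-08 M

4.467e-08 M


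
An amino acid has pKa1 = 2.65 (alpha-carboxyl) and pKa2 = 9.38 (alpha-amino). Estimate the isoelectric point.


pI = (pKa1 + pKa2) / 2
pI = (2.65 + 9.38) / 2
pI = 6.015

6.015


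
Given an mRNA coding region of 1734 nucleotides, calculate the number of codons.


codons = nucleotides / 3
codons = 1734 / 3 = 578

578


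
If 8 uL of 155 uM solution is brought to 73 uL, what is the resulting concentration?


C2 = C1 * V1 / V2
C2 = 155 * 8 / 73
C2 = 16.9863 uM

16.9863 uM


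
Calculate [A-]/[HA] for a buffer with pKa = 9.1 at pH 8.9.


[A-]/[HA] = 10^(pH - pKa)
= 10^(8.9 - 9.1)
= 0.631

0.631


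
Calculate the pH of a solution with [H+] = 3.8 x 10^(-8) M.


pH = -log10([H+])
pH = -log10(3.8 x 10^(-8))
pH = 7.4202

7.4202


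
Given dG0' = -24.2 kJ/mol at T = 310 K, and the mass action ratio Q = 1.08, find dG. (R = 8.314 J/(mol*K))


dG = dG0' + RT * ln(Q) / 1000
dG = -24.2 + 8.314 * 310 * ln(1.08) / 1000
dG = -24.0016 kJ/mol

-24.0016 kJ/mol


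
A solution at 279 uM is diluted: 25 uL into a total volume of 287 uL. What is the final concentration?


C2 = C1 * V1 / V2
C2 = 279 * 25 / 287
C2 = 24.3031 uM

24.3031 uM


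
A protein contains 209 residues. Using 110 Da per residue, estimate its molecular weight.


MW = n_residues * 110 Da
MW = 209 * 110
MW = 22990 Da

22990 Da


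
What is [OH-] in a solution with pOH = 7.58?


[OH-] = 10^(-pOH)
[OH-] = 10^(-7.58)
[OH-] = 2.630e-08 M

2.630e-08 M


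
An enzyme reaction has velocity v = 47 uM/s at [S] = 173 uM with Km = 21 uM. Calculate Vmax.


Vmax = v * (Km + [S]) / [S]
Vmax = 47 * (21 + 173) / 173
Vmax = 52.7052 uM/s

52.7052 uM/s


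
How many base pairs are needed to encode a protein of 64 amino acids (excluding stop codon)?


Each amino acid = 1 codon = 3 bp
bp = 64 * 3 = 192 bp

192 bp


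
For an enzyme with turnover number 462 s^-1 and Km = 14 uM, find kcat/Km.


Catalytic efficiency = kcat / Km
= 462 / 14
= 33.0 uM^-1*s^-1

33.0 uM^-1*s^-1


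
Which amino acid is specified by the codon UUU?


Standard genetic code lookup.
Codon UUU -> Phe

Phe


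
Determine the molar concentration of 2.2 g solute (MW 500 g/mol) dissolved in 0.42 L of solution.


C = (mass / MW) / volume
C = (2.2 / 500) / 0.42
C = 0.0105 M

0.0105 M


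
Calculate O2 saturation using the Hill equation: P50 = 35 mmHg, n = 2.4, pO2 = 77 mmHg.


Y = pO2^n / (P50^n + pO2^n)
Y = 77^2.4 / (35^2.4 + 77^2.4)
Y = 86.9%

86.9%


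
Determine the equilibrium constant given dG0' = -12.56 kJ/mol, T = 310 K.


Keq = exp(-dG0 * 1000 / (R * T))
Keq = exp(-(-12.56) * 1000 / (8.314 * 310))
Keq = 130.744

130.744


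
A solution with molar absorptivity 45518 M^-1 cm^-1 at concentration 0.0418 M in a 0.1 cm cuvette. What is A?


A = epsilon * c * l
A = 45518 * 0.0418 * 0.1
A = 190.2652

190.2652


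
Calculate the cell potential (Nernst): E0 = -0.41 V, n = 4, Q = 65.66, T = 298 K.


E = E0 - (RT/nF) * ln(Q)
E = -0.41 - (8.314 * 298 / (4 * 96485)) * ln(65.66)
E = -0.4369 V

-0.4369 V


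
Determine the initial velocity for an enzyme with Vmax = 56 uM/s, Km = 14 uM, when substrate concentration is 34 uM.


v = Vmax * [S] / (Km + [S])
v = 56 * 34 / (14 + 34)
v = 39.6667 uM/s

39.6667 uM/s


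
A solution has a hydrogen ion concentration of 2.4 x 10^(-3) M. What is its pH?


pH = -log10([H+])
pH = -log10(2.4 x 10^(-3))
pH = 2.6198

2.6198


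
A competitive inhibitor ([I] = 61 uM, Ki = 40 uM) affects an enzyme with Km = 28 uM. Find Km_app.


Km_app = Km * (1 + [I]/Ki)
Km_app = 28 * (1 + 61/40)
Km_app = 70.7 uM

70.7 uM


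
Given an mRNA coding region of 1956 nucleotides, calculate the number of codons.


codons = nucleotides / 3
codons = 1956 / 3 = 652

652


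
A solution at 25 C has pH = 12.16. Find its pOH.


pOH = 14 - pH
pOH = 14 - 12.16
pOH = 1.84

1.84


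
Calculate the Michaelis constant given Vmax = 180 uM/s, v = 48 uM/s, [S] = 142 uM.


Km = [S] * (Vmax - v) / v
Km = 142 * (180 - 48) / 48
Km = 390.5 uM

390.5 uM


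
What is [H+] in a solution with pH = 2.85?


[H+] = 10^(-pH)
[H+] = 10^(-2.85)
[H+] = 0.0014 M

0.0014 M


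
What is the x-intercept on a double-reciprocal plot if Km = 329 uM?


x-intercept = -1/Km
= -1/329
= -0.003 1/uM

-0.003 1/uM


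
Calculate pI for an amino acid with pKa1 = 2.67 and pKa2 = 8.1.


pI = (pKa1 + pKa2) / 2
pI = (2.67 + 8.1) / 2
pI = 5.385

5.385


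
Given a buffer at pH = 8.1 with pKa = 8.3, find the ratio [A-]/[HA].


[A-]/[HA] = 10^(pH - pKa)
= 10^(8.1 - 8.3)
= 0.631

0.631


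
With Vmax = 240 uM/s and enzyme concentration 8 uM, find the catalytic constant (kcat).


kcat = Vmax / [E]t
kcat = 240 / 8
kcat = 30.0 s^-1

30.0 s^-1


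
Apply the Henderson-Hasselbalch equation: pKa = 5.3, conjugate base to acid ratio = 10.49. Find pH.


pH = pKa + log10([A-]/[HA])
pH = 5.3 + log10(10.49)
pH = 6.3208

6.3208


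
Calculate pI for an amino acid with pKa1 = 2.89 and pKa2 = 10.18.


pI = (pKa1 + pKa2) / 2
pI = (2.89 + 10.18) / 2
pI = 6.535

6.535


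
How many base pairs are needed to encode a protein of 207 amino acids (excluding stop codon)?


Each amino acid = 1 codon = 3 bp
bp = 207 * 3 = 621 bp

621 bp


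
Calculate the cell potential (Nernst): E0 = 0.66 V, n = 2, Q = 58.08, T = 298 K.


E = E0 - (RT/nF) * ln(Q)
E = 0.66 - (8.314 * 298 / (2 * 96485)) * ln(58.08)
E = 0.6078 V

0.6078 V


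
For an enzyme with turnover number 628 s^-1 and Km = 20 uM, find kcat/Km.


Catalytic efficiency = kcat / Km
= 628 / 20
= 31.4 uM^-1*s^-1

31.4 uM^-1*s^-1


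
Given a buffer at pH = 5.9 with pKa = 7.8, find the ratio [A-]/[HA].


[A-]/[HA] = 10^(pH - pKa)
= 10^(5.9 - 7.8)
= 0.0126

0.0126


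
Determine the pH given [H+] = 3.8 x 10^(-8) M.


pH = -log10([H+])
pH = -log10(3.8 x 10^(-8))
pH = 7.4202

7.4202


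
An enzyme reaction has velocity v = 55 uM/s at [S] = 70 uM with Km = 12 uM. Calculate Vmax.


Vmax = v * (Km + [S]) / [S]
Vmax = 55 * (12 + 70) / 70
Vmax = 64.4286 uM/s

64.4286 uM/s


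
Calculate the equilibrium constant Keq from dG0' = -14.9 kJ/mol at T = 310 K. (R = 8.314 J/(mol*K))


Keq = exp(-dG0 * 1000 / (R * T))
Keq = exp(-(-14.9) * 1000 / (8.314 * 310))
Keq = 324.1331

324.1331


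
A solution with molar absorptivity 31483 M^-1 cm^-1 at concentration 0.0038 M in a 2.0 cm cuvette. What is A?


A = epsilon * c * l
A = 31483 * 0.0038 * 2.0
A = 239.2708

239.2708


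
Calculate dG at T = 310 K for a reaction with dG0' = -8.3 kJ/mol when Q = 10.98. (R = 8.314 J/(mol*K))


dG = dG0' + RT * ln(Q) / 1000
dG = -8.3 + 8.314 * 310 * ln(10.98) / 1000
dG = -2.1245 kJ/mol

-2.1245 kJ/mol


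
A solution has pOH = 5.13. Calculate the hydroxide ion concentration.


[OH-] = 10^(-pOH)
[OH-] = 10^(-5.13)
[OH-] = 7.413e-06 M

7.413e-06 M


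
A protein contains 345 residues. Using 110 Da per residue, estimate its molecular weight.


MW = n_residues * 110 Da
MW = 345 * 110
MW = 37950 Da

37950 Da
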